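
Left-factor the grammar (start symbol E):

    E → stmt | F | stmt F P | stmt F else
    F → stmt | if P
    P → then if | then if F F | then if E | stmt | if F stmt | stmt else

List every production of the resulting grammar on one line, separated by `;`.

E has alternatives sharing prefix 'stmt': factor to E → stmt E' with E' → ε | F P | F else.
P has alternatives sharing prefix 'then if': factor to P → then if P' with P' → ε | F F | E.
P has alternatives sharing prefix 'stmt': factor to P → stmt P'' with P'' → ε | else.
E' has alternatives sharing prefix 'F': factor to E' → F E'' with E'' → P | else.

E → F | stmt E'; F → stmt | if P; P → if F stmt | then if P' | stmt P''; E' → ε | F E''; P' → ε | F F | E; P'' → ε | else; E'' → P | else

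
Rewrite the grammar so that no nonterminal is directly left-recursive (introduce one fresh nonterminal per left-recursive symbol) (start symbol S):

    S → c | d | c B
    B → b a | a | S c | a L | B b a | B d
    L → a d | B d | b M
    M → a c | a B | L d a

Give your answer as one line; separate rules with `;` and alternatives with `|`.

S → c | d | c B; B → b a B' | a B' | S c B' | a L B'; L → a d | B d | b M; M → a c | a B | L d a; B' → b a B' | d B' | ε

Directly left-recursive nonterminal: B.
For B: α = {b a, d}, β = {b a, a, S c, a L}. Rewrite as B → β B' and B' → α B' | ε.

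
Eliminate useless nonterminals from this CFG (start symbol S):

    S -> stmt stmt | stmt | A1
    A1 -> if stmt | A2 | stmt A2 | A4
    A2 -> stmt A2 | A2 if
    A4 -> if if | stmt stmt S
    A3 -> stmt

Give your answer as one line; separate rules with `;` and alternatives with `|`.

S -> stmt stmt | stmt | A1; A1 -> if stmt | A4; A4 -> if if | stmt stmt S

Generating nonterminals: {A1, A3, A4, S}.
Reachable from S after that: {A1, A4, S}.
Removed useless symbols: {A2, A3} and every production mentioning them.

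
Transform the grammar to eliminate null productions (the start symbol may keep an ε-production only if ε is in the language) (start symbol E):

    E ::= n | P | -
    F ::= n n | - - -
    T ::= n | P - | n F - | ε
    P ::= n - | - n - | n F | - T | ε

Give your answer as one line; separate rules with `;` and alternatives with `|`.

Nullable nonterminals: {E, P, T}.
ε ∈ L(G) since E is nullable, so keep E → ε.
Add the nullable-subset variants: T → P - gives P - | -. P → - T gives - T | -.

E ::= n | P | - | ε; F ::= n n | - - -; T ::= n | P - | - | n F -; P ::= n - | - n - | n F | - T | -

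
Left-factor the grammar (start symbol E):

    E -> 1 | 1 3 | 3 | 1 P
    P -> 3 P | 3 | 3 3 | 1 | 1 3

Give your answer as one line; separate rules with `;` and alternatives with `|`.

E has alternatives sharing prefix '1': factor to E → 1 E' with E' → ε | 3 | P.
P has alternatives sharing prefix '3': factor to P → 3 P' with P' → P | ε | 3.
P has alternatives sharing prefix '1': factor to P → 1 P'' with P'' → ε | 3.

E -> 3 | 1 E'; P -> 3 P' | 1 P''; E' -> ε | 3 | P; P' -> P | ε | 3; P'' -> ε | 3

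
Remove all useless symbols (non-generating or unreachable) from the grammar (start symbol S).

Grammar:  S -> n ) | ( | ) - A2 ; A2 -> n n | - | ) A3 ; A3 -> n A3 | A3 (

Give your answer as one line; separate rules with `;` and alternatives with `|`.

S -> n ) | ( | ) - A2; A2 -> n n | -

Generating nonterminals: {A2, S}.
Reachable from S after that: {A2, S}.
Removed useless symbols: {A3} and every production mentioning them.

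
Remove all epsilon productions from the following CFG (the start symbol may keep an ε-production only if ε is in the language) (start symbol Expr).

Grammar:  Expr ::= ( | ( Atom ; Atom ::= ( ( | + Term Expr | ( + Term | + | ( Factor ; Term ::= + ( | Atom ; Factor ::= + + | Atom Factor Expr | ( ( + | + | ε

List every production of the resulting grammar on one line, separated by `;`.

Expr ::= ( | ( Atom; Atom ::= ( ( | + Term Expr | ( + Term | + | ( Factor | (; Term ::= + ( | Atom; Factor ::= + + | Atom Factor Expr | Atom Expr | ( ( + | +

Nullable nonterminals: {Factor}.
ε ∉ L(G), so no ε-production is kept.
For each production, add variants omitting each subset of nullable occurrences: Atom → ( Factor gives ( Factor | (. Factor → Atom Factor Expr gives Atom Factor Expr | Atom Expr.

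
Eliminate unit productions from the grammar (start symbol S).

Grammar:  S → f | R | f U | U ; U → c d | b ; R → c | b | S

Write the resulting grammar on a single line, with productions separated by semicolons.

Unit pairs: R ⇒* {S, U}; S ⇒* {R, U}.
Replace each nonterminal's rules with the union of the non-unit rules of every nonterminal it unit-derives.

S → c d | b | f | f U | c; U → c d | b; R → c d | b | f | f U | c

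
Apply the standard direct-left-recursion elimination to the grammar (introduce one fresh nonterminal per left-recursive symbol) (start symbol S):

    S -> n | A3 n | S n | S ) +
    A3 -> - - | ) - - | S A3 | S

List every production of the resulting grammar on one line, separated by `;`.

Directly left-recursive nonterminal: S.
For S: α = {n, ) +}, β = {n, A3 n}. Rewrite as S → β S' and S' → α S' | ε.

S -> n S' | A3 n S'; A3 -> - - | ) - - | S A3 | S; S' -> n S' | ) + S' | ε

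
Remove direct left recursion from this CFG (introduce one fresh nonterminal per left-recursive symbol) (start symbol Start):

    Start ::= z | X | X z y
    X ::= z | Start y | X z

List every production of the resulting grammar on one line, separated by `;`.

Start ::= z | X | X z y; X ::= z X1 | Start y X1; X1 ::= z X1 | ε

Directly left-recursive nonterminal: X.
For X: α = {z}, β = {z, Start y}. Rewrite as X → β X1 and X1 → α X1 | ε.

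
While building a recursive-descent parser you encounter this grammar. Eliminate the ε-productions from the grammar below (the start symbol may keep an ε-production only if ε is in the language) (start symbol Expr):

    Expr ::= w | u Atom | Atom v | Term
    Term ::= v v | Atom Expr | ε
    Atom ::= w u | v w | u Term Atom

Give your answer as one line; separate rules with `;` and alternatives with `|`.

The nullable symbols are {Expr, Term}.
ε ∈ L(G) since Expr is nullable, so keep Expr → ε.
For each production, add variants omitting each subset of nullable occurrences: Term → Atom Expr gives Atom Expr | Atom. Atom → u Term Atom gives u Term Atom | u Atom.

Expr ::= w | u Atom | Atom v | Term | ε; Term ::= v v | Atom Expr | Atom; Atom ::= w u | v w | u Term Atom | u Atom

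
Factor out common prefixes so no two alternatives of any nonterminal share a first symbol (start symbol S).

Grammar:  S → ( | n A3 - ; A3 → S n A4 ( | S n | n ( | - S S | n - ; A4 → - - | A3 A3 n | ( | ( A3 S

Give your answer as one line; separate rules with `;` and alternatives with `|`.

S → ( | n A3 -; A3 → - S S | S n A3' | n A3''; A4 → - - | A3 A3 n | ( A4'; A3' → A4 ( | ε; A3'' → ( | -; A4' → ε | A3 S

A3 has alternatives sharing prefix 'S n': factor to A3 → S n A3' with A3' → A4 ( | ε.
A3 has alternatives sharing prefix 'n': factor to A3 → n A3'' with A3'' → ( | -.
A4 has alternatives sharing prefix '(': factor to A4 → ( A4' with A4' → ε | A3 S.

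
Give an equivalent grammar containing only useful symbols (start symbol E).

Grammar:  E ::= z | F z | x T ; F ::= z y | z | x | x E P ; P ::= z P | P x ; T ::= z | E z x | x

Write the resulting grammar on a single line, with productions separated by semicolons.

E ::= z | F z | x T; F ::= z y | z | x; T ::= z | E z x | x

Generating nonterminals: {E, F, T}.
Reachable from E after that: {E, F, T}.
Removed useless symbols: {P} and every production mentioning them.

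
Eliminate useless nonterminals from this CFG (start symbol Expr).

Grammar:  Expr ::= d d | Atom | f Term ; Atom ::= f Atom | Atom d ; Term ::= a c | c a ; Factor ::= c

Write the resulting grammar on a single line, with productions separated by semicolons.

Expr ::= d d | f Term; Term ::= a c | c a

Generating nonterminals: {Expr, Factor, Term}.
Reachable from Expr after that: {Expr, Term}.
Removed useless symbols: {Atom, Factor} and every production mentioning them.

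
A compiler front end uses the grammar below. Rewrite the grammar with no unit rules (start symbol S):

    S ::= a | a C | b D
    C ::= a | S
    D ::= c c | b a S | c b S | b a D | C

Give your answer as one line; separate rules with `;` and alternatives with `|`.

Unit pairs: C ⇒* {S}; D ⇒* {C, S}.
For each unit pair (A, B), copy every non-unit production of B to A, then drop all unit productions.

S ::= a | a C | b D; C ::= a | a C | b D; D ::= a | a C | b D | c c | b a S | c b S | b a D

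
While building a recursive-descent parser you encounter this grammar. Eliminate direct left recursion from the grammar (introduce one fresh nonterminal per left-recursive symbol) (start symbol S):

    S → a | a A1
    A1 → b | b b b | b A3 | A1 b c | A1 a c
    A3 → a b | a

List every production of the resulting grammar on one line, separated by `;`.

Left recursion appears on A1.
For A1: α = {b c, a c}, β = {b, b b b, b A3}. Rewrite as A1 → β A1' and A1' → α A1' | ε.

S → a | a A1; A1 → b A1' | b b b A1' | b A3 A1'; A3 → a b | a; A1' → b c A1' | a c A1' | ε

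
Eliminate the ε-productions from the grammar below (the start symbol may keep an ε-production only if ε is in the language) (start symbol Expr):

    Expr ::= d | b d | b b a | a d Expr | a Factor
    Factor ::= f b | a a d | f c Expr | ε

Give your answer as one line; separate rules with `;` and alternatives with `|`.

Expr ::= d | b d | b b a | a d Expr | a Factor | a; Factor ::= f b | a a d | f c Expr

Nullable set = {Factor}.
ε ∉ L(G), so no ε-production is kept.
For each production, add variants omitting each subset of nullable occurrences: Expr → a Factor gives a Factor | a.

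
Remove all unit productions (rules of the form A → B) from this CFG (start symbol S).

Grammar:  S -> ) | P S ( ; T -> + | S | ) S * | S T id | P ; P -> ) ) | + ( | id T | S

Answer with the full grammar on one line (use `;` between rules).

Unit pairs: P ⇒* {S}; T ⇒* {P, S}.
For every A with A ⇒* B via unit rules, add B's non-unit alternatives to A; then delete every rule of the form X → Y.

S -> ) | P S (; T -> ) | P S ( | ) ) | + ( | id T | + | ) S * | S T id; P -> ) | P S ( | ) ) | + ( | id T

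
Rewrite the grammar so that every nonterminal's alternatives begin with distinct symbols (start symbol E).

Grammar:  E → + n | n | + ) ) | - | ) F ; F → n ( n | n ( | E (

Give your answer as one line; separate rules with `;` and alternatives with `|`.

E → n | - | ) F | + E'; F → E ( | n ( F'; E' → n | ) ); F' → n | eps

E has alternatives sharing prefix '+': factor to E → + E' with E' → n | ) ).
F has alternatives sharing prefix 'n (': factor to F → n ( F' with F' → n | ε.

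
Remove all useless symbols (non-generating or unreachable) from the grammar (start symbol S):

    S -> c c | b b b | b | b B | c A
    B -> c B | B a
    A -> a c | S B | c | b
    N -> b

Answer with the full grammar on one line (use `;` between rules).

S -> c c | b b b | b | c A; A -> a c | c | b

Generating nonterminals: {A, N, S}.
Reachable from S after that: {A, S}.
Removed useless symbols: {B, N} and every production mentioning them.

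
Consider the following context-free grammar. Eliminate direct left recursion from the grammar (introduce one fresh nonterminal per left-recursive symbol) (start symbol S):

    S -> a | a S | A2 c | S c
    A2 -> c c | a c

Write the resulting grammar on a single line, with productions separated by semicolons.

S -> a S' | a S S' | A2 c S'; A2 -> c c | a c; S' -> c S' | ε

Left recursion appears on S.
For S: α = {c}, β = {a, a S, A2 c}. Rewrite as S → β S' and S' → α S' | ε.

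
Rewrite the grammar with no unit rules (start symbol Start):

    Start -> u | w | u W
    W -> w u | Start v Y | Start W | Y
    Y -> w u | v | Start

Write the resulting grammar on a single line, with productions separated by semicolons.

Start -> u | w | u W; W -> u | w | u W | w u | v | Start v Y | Start W; Y -> u | w | u W | w u | v

Unit pairs: W ⇒* {Start, Y}; Y ⇒* {Start}.
Replace each nonterminal's rules with the union of the non-unit rules of every nonterminal it unit-derives.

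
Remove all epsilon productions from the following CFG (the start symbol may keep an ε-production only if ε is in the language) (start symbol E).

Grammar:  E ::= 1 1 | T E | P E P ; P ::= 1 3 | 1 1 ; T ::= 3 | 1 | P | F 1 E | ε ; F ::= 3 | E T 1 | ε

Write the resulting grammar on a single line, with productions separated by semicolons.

E ::= 1 1 | T E | P E P; P ::= 1 3 | 1 1; T ::= 3 | 1 | P | F 1 E | 1 E; F ::= 3 | E T 1 | E 1

The nullable symbols are {F, T}.
ε ∉ L(G), so no ε-production is kept.
Add the nullable-subset variants: T → F 1 E gives F 1 E | 1 E. F → E T 1 gives E T 1 | E 1.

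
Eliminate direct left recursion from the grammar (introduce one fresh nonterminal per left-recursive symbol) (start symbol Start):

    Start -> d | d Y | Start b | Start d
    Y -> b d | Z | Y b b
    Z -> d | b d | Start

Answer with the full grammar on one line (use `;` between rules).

Start, Y are directly left-recursive.
For Start: α = {b, d}, β = {d, d Y}. Rewrite as Start → β Start1 and Start1 → α Start1 | ε.
For Y: α = {b b}, β = {b d, Z}. Rewrite as Y → β Y1 and Y1 → α Y1 | ε.

Start -> d Start1 | d Y Start1; Y -> b d Y1 | Z Y1; Z -> d | b d | Start; Start1 -> b Start1 | d Start1 | ε; Y1 -> b b Y1 | ε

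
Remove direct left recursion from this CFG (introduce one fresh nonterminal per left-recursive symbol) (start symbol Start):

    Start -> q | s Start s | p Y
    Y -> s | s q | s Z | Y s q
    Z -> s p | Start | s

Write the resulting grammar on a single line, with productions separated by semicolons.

Start -> q | s Start s | p Y; Y -> s Y1 | s q Y1 | s Z Y1; Z -> s p | Start | s; Y1 -> s q Y1 | ε

Directly left-recursive nonterminal: Y.
For Y: α = {s q}, β = {s, s q, s Z}. Rewrite as Y → β Y1 and Y1 → α Y1 | ε.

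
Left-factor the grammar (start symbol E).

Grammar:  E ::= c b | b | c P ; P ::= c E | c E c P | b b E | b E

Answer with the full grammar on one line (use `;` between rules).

E ::= b | c E'; P ::= c E P' | b P''; E' ::= b | P; P' ::= ε | c P; P'' ::= b E | E

E has alternatives sharing prefix 'c': factor to E → c E' with E' → b | P.
P has alternatives sharing prefix 'c E': factor to P → c E P' with P' → ε | c P.
P has alternatives sharing prefix 'b': factor to P → b P'' with P'' → b E | E.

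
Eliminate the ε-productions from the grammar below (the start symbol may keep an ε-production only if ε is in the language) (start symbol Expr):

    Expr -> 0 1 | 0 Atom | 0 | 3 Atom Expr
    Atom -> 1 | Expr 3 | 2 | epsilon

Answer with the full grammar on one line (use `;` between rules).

Expr -> 0 1 | 0 Atom | 0 | 3 Atom Expr | 3 Expr; Atom -> 1 | Expr 3 | 2

Nullable nonterminals: {Atom}.
ε ∉ L(G), so no ε-production is kept.
For each production, add variants omitting each subset of nullable occurrences: Expr → 0 Atom gives 0 Atom | 0. Expr → 3 Atom Expr gives 3 Atom Expr | 3 Expr.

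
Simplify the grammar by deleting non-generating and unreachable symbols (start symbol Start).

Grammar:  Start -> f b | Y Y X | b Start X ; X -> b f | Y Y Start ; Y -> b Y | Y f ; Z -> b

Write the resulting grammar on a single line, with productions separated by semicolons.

Start -> f b | b Start X; X -> b f

Generating nonterminals: {Start, X, Z}.
Reachable from Start after that: {Start, X}.
Removed useless symbols: {Y, Z} and every production mentioning them.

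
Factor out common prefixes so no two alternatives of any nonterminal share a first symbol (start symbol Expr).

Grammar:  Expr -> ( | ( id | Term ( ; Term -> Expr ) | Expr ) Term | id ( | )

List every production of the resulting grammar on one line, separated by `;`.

Expr has alternatives sharing prefix '(': factor to Expr → ( Expr1 with Expr1 → ε | id.
Term has alternatives sharing prefix 'Expr )': factor to Term → Expr ) Term1 with Term1 → ε | Term.

Expr -> Term ( | ( Expr1; Term -> id ( | ) | Expr ) Term1; Expr1 -> ε | id; Term1 -> ε | Term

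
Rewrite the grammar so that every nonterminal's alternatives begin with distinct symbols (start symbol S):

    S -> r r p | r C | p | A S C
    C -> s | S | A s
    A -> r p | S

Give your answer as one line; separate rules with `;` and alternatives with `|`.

S -> p | A S C | r S'; C -> s | S | A s; A -> r p | S; S' -> r p | C

S has alternatives sharing prefix 'r': factor to S → r S' with S' → r p | C.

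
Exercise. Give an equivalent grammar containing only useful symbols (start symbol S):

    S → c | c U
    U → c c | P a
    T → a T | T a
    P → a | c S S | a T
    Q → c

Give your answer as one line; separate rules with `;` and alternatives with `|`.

S → c | c U; U → c c | P a; P → a | c S S

Generating nonterminals: {P, Q, S, U}.
Reachable from S after that: {P, S, U}.
Removed useless symbols: {Q, T} and every production mentioning them.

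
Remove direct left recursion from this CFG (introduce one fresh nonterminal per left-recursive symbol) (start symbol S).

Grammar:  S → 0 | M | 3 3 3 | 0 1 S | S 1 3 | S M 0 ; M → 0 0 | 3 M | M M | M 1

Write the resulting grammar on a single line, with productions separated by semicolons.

S → 0 S' | M S' | 3 3 3 S' | 0 1 S S'; M → 0 0 M' | 3 M M'; S' → 1 3 S' | M 0 S' | ε; M' → M M' | 1 M' | ε

Left recursion appears on S, M.
For S: α = {1 3, M 0}, β = {0, M, 3 3 3, 0 1 S}. Rewrite as S → β S' and S' → α S' | ε.
For M: α = {M, 1}, β = {0 0, 3 M}. Rewrite as M → β M' and M' → α M' | ε.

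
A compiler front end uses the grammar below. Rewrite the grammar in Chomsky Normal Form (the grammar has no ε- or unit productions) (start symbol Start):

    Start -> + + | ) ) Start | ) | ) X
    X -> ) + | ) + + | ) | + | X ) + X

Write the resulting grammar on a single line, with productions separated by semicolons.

Introduce a nonterminal for each terminal appearing in a rule of length ≥ 2: X1 → +, X2 → ).
Binarize each right-hand side of length ≥ 3 by chaining fresh nonterminals (Y1, Y2, …): affected rules were Start → X2 X2 Start; X → X2 X1 X1; X → X X2 X1 X.

Start -> X1 X1 | X2 Y1 | ) | X2 X; X -> X2 X1 | X2 Y2 | ) | + | X Y3; X1 -> +; X2 -> ); Y1 -> X2 Start; Y2 -> X1 X1; Y3 -> X2 Y4; Y4 -> X1 X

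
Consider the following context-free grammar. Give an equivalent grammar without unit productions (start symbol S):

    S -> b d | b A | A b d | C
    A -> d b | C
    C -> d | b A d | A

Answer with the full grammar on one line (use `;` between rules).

Unit pairs: A ⇒* {C}; C ⇒* {A}; S ⇒* {A, C}.
For every A with A ⇒* B via unit rules, add B's non-unit alternatives to A; then delete every rule of the form X → Y.

S -> d | b A d | b d | b A | A b d | d b; A -> d | b A d | d b; C -> d | b A d | d b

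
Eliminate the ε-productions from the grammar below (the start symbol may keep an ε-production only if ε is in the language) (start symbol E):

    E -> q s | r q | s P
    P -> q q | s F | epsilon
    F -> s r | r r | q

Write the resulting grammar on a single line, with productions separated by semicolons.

The nullable symbols are {P}.
ε ∉ L(G), so no ε-production is kept.
Add the nullable-subset variants: E → s P gives s P | s.

E -> q s | r q | s P | s; P -> q q | s F; F -> s r | r r | q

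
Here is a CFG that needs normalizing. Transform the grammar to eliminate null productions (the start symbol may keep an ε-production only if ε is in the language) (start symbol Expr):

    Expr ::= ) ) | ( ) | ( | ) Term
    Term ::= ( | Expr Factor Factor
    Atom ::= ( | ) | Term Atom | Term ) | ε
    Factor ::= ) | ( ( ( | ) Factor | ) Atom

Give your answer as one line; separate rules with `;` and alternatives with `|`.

Nullable set = {Atom}.
ε ∉ L(G), so no ε-production is kept.
Expand every rule over subsets of its nullable positions: Atom → Term Atom gives Term Atom | Term.

Expr ::= ) ) | ( ) | ( | ) Term; Term ::= ( | Expr Factor Factor; Atom ::= ( | ) | Term Atom | Term | Term ); Factor ::= ) | ( ( ( | ) Factor | ) Atom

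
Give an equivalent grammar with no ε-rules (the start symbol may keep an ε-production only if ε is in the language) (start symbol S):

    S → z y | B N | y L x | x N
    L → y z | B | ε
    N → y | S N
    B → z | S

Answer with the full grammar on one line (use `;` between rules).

S → z y | B N | y L x | y x | x N; L → y z | B; N → y | S N; B → z | S

The nullable symbols are {L}.
ε ∉ L(G), so no ε-production is kept.
Add the nullable-subset variants: S → y L x gives y L x | y x.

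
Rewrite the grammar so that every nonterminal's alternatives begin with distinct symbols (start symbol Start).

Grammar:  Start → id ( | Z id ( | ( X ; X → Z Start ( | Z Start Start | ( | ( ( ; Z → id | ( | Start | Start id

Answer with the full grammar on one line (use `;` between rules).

X has alternatives sharing prefix 'Z Start': factor to X → Z Start X1 with X1 → ( | Start.
X has alternatives sharing prefix '(': factor to X → ( X2 with X2 → ε | (.
Z has alternatives sharing prefix 'Start': factor to Z → Start Z1 with Z1 → ε | id.

Start → id ( | Z id ( | ( X; X → Z Start X1 | ( X2; Z → id | ( | Start Z1; X1 → ( | Start; X2 → ε | (; Z1 → ε | id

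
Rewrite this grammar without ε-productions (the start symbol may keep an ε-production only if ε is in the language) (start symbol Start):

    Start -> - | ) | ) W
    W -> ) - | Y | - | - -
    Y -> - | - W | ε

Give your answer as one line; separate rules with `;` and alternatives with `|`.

The nullable symbols are {W, Y}.
ε ∉ L(G), so no ε-production is kept.

Start -> - | ) | ) W; W -> ) - | Y | - | - -; Y -> - | - W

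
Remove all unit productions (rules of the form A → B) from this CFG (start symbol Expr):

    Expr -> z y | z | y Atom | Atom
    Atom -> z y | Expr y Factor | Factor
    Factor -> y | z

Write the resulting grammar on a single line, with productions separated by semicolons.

Unit pairs: Atom ⇒* {Factor}; Expr ⇒* {Atom, Factor}.
Replace each nonterminal's rules with the union of the non-unit rules of every nonterminal it unit-derives.

Expr -> z y | Expr y Factor | y | z | y Atom; Atom -> z y | Expr y Factor | y | z; Factor -> y | z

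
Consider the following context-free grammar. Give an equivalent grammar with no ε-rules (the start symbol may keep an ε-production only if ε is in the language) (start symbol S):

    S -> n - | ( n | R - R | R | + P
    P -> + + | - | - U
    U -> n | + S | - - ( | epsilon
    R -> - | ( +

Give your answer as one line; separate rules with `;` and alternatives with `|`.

Nullable nonterminals: {U}.
ε ∉ L(G), so no ε-production is kept.

S -> n - | ( n | R - R | R | + P; P -> + + | - | - U; U -> n | + S | - - (; R -> - | ( +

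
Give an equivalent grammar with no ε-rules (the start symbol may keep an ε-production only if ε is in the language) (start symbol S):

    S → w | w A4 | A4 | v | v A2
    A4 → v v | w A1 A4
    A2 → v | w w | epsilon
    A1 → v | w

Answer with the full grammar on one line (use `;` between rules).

S → w | w A4 | A4 | v | v A2; A4 → v v | w A1 A4; A2 → v | w w; A1 → v | w

The nullable symbols are {A2}.
ε ∉ L(G), so no ε-production is kept.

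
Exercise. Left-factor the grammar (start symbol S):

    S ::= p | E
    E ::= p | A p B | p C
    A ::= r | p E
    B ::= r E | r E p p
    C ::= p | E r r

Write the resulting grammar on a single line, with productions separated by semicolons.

S ::= p | E; E ::= A p B | p E'; A ::= r | p E; B ::= r E B'; C ::= p | E r r; E' ::= ε | C; B' ::= ε | p p

E has alternatives sharing prefix 'p': factor to E → p E' with E' → ε | C.
B has alternatives sharing prefix 'r E': factor to B → r E B' with B' → ε | p p.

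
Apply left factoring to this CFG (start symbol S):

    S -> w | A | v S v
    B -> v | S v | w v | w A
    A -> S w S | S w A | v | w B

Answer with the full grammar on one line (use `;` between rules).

B has alternatives sharing prefix 'w': factor to B → w B' with B' → v | A.
A has alternatives sharing prefix 'S w': factor to A → S w A' with A' → S | A.

S -> w | A | v S v; B -> v | S v | w B'; A -> v | w B | S w A'; B' -> v | A; A' -> S | A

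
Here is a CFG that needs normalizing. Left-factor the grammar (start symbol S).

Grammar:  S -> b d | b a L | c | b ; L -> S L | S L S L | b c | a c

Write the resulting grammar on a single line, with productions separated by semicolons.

S -> c | b S'; L -> b c | a c | S L L'; S' -> d | a L | ε; L' -> ε | S L

S has alternatives sharing prefix 'b': factor to S → b S' with S' → d | a L | ε.
L has alternatives sharing prefix 'S L': factor to L → S L L' with L' → ε | S L.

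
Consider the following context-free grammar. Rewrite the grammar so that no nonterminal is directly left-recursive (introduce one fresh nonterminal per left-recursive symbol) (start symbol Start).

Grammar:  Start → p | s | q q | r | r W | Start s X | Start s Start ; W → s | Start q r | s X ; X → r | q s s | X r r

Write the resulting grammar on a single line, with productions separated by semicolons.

Start → p Start1 | s Start1 | q q Start1 | r Start1 | r W Start1; W → s | Start q r | s X; X → r X1 | q s s X1; Start1 → s X Start1 | s Start Start1 | ε; X1 → r r X1 | ε

Left recursion appears on Start, X.
For Start: α = {s X, s Start}, β = {p, s, q q, r, r W}. Rewrite as Start → β Start1 and Start1 → α Start1 | ε.
For X: α = {r r}, β = {r, q s s}. Rewrite as X → β X1 and X1 → α X1 | ε.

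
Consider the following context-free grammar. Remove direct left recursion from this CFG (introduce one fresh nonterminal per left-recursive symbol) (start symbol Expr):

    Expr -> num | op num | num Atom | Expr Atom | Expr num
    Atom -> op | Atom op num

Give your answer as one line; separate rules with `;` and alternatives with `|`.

Expr -> num Expr1 | op num Expr1 | num Atom Expr1; Atom -> op Atom1; Expr1 -> Atom Expr1 | num Expr1 | ε; Atom1 -> op num Atom1 | ε

Left recursion appears on Expr, Atom.
For Expr: α = {Atom, num}, β = {num, op num, num Atom}. Rewrite as Expr → β Expr1 and Expr1 → α Expr1 | ε.
For Atom: α = {op num}, β = {op}. Rewrite as Atom → β Atom1 and Atom1 → α Atom1 | ε.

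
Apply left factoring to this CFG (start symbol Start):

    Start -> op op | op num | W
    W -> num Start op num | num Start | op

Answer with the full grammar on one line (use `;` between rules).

Start -> W | op Start1; W -> op | num Start W1; Start1 -> op | num; W1 -> op num | ε

Start has alternatives sharing prefix 'op': factor to Start → op Start1 with Start1 → op | num.
W has alternatives sharing prefix 'num Start': factor to W → num Start W1 with W1 → op num | ε.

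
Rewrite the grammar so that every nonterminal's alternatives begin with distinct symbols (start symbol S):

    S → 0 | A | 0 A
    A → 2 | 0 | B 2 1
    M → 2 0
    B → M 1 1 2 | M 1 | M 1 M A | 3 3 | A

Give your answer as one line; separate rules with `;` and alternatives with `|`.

S has alternatives sharing prefix '0': factor to S → 0 S' with S' → ε | A.
B has alternatives sharing prefix 'M 1': factor to B → M 1 B' with B' → 1 2 | ε | M A.

S → A | 0 S'; A → 2 | 0 | B 2 1; M → 2 0; B → 3 3 | A | M 1 B'; S' → ε | A; B' → 1 2 | ε | M A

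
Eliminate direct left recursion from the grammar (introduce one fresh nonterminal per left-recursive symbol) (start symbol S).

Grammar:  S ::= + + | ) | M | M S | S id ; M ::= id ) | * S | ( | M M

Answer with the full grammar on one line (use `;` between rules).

Left recursion appears on S, M.
For S: α = {id}, β = {+ +, ), M, M S}. Rewrite as S → β S' and S' → α S' | ε.
For M: α = {M}, β = {id ), * S, (}. Rewrite as M → β M' and M' → α M' | ε.

S ::= + + S' | ) S' | M S' | M S S'; M ::= id ) M' | * S M' | ( M'; S' ::= id S' | ε; M' ::= M M' | ε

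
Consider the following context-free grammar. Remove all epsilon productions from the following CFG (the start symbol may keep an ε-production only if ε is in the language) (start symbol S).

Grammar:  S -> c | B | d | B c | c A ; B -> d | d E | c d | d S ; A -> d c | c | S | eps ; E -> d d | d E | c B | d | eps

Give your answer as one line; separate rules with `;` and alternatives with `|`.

S -> c | B | d | B c | c A; B -> d | d E | c d | d S; A -> d c | c | S; E -> d d | d E | d | c B

Nullable set = {A, E}.
ε ∉ L(G), so no ε-production is kept.
For each production, add variants omitting each subset of nullable occurrences: E → d E gives d E | d.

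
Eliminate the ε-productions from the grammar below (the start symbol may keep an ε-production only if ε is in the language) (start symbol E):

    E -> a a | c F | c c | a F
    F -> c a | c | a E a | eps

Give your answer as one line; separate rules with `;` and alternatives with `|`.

E -> a a | c F | c | c c | a F | a; F -> c a | c | a E a

Nullable nonterminals: {F}.
ε ∉ L(G), so no ε-production is kept.
For each production, add variants omitting each subset of nullable occurrences: E → c F gives c F | c. E → a F gives a F | a.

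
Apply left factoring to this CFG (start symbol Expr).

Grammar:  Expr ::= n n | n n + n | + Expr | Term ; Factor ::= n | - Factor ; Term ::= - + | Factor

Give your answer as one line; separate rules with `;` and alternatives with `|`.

Expr ::= + Expr | Term | n n Expr1; Factor ::= n | - Factor; Term ::= - + | Factor; Expr1 ::= ε | + n

Expr has alternatives sharing prefix 'n n': factor to Expr → n n Expr1 with Expr1 → ε | + n.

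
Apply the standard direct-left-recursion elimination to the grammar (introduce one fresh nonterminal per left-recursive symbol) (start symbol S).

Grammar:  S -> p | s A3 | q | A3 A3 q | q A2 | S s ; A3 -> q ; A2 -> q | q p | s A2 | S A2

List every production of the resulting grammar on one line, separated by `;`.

S -> p S' | s A3 S' | q S' | A3 A3 q S' | q A2 S'; A3 -> q; A2 -> q | q p | s A2 | S A2; S' -> s S' | ε

Directly left-recursive nonterminal: S.
For S: α = {s}, β = {p, s A3, q, A3 A3 q, q A2}. Rewrite as S → β S' and S' → α S' | ε.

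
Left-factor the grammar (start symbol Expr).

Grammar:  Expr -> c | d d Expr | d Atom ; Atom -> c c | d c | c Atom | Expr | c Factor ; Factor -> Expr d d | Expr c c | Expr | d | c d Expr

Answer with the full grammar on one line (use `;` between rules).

Expr has alternatives sharing prefix 'd': factor to Expr → d Expr1 with Expr1 → d Expr | Atom.
Atom has alternatives sharing prefix 'c': factor to Atom → c Atom1 with Atom1 → c | Atom | Factor.
Factor has alternatives sharing prefix 'Expr': factor to Factor → Expr Factor1 with Factor1 → d d | c c | ε.

Expr -> c | d Expr1; Atom -> d c | Expr | c Atom1; Factor -> d | c d Expr | Expr Factor1; Expr1 -> d Expr | Atom; Atom1 -> c | Atom | Factor; Factor1 -> d d | c c | ε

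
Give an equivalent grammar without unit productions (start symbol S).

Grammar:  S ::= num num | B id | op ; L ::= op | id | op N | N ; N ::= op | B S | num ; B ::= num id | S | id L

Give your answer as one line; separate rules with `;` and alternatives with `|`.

S ::= num num | B id | op; L ::= op | id | op N | B S | num; N ::= op | B S | num; B ::= num id | id L | num num | B id | op

Unit pairs: B ⇒* {S}; L ⇒* {N}.
For every A with A ⇒* B via unit rules, add B's non-unit alternatives to A; then delete every rule of the form X → Y.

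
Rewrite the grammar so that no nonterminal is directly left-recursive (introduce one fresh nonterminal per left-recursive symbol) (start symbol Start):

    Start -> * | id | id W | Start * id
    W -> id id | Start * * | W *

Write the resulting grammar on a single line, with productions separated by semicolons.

Start -> * Start1 | id Start1 | id W Start1; W -> id id W1 | Start * * W1; Start1 -> * id Start1 | ε; W1 -> * W1 | ε

Left recursion appears on Start, W.
For Start: α = {* id}, β = {*, id, id W}. Rewrite as Start → β Start1 and Start1 → α Start1 | ε.
For W: α = {*}, β = {id id, Start * *}. Rewrite as W → β W1 and W1 → α W1 | ε.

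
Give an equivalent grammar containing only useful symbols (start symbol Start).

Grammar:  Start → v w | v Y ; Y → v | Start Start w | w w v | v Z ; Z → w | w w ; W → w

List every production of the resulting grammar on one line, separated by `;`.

Generating nonterminals: {Start, W, Y, Z}.
Reachable from Start after that: {Start, Y, Z}.
Removed useless symbols: {W} and every production mentioning them.

Start → v w | v Y; Y → v | Start Start w | w w v | v Z; Z → w | w w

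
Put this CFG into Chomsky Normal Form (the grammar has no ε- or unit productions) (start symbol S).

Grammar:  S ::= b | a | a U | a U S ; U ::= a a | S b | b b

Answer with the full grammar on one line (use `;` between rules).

S ::= b | a | X1 U | X1 Y1; U ::= X1 X1 | S X2 | X2 X2; X1 ::= a; X2 ::= b; Y1 ::= U S

Introduce a nonterminal for each terminal appearing in a rule of length ≥ 2: X1 → a, X2 → b.
Binarize each right-hand side of length ≥ 3 by chaining fresh nonterminals (Y1, Y2, …): affected rules were S → X1 U S.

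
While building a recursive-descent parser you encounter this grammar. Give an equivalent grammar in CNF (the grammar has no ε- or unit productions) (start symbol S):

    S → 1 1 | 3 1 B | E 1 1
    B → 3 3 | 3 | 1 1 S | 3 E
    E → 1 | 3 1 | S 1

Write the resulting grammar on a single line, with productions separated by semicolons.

Introduce a nonterminal for each terminal appearing in a rule of length ≥ 2: X1 → 1, X2 → 3.
Binarize each right-hand side of length ≥ 3 by chaining fresh nonterminals (Y1, Y2, …): affected rules were S → X2 X1 B; S → E X1 X1; B → X1 X1 S.

S → X1 X1 | X2 Y1 | E Y2; B → X2 X2 | 3 | X1 Y3 | X2 E; E → 1 | X2 X1 | S X1; X1 → 1; X2 → 3; Y1 → X1 B; Y2 → X1 X1; Y3 → X1 S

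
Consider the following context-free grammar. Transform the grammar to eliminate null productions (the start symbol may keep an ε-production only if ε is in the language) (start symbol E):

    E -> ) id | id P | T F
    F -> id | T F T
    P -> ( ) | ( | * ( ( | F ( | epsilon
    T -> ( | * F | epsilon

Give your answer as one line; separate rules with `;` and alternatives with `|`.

E -> ) id | id P | id | T F | F; F -> id | T F T | T F | F T; P -> ( ) | ( | * ( ( | F (; T -> ( | * F

Nullable set = {P, T}.
ε ∉ L(G), so no ε-production is kept.
Add the nullable-subset variants: E → id P gives id P | id. E → T F gives T F | F. F → T F T gives T F T | T F | F T.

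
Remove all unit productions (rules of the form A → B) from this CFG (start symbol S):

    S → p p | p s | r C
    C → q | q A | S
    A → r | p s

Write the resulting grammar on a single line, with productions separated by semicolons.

Unit pairs: C ⇒* {S}.
For each unit pair (A, B), copy every non-unit production of B to A, then drop all unit productions.

S → p p | p s | r C; C → q | q A | p p | p s | r C; A → r | p s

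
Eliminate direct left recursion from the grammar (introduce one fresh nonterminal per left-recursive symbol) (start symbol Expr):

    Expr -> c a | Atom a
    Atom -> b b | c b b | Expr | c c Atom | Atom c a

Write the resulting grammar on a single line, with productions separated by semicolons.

Expr -> c a | Atom a; Atom -> b b Atom1 | c b b Atom1 | Expr Atom1 | c c Atom Atom1; Atom1 -> c a Atom1 | ε

Atom is directly left-recursive.
For Atom: α = {c a}, β = {b b, c b b, Expr, c c Atom}. Rewrite as Atom → β Atom1 and Atom1 → α Atom1 | ε.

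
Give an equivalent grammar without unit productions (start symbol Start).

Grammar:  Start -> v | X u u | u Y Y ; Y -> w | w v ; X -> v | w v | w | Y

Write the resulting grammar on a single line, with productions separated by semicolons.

Start -> v | X u u | u Y Y; Y -> w | w v; X -> v | w v | w

Unit pairs: X ⇒* {Y}.
For each unit pair (A, B), copy every non-unit production of B to A, then drop all unit productions.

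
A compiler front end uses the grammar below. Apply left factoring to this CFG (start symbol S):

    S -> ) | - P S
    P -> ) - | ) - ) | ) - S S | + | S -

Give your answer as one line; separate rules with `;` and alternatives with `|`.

P has alternatives sharing prefix ') -': factor to P → ) - P' with P' → ε | ) | S S.

S -> ) | - P S; P -> + | S - | ) - P'; P' -> epsilon | ) | S S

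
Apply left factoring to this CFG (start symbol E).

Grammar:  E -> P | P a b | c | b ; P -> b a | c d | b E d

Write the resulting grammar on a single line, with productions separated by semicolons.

E -> c | b | P E'; P -> c d | b P'; E' -> ε | a b; P' -> a | E d

E has alternatives sharing prefix 'P': factor to E → P E' with E' → ε | a b.
P has alternatives sharing prefix 'b': factor to P → b P' with P' → a | E d.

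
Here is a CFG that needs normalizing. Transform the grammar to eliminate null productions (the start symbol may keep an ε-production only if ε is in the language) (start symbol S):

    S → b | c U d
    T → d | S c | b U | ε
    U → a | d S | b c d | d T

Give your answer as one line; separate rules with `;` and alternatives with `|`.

S → b | c U d; T → d | S c | b U; U → a | d S | b c d | d T | d

Nullable set = {T}.
ε ∉ L(G), so no ε-production is kept.
For each production, add variants omitting each subset of nullable occurrences: U → d T gives d T | d.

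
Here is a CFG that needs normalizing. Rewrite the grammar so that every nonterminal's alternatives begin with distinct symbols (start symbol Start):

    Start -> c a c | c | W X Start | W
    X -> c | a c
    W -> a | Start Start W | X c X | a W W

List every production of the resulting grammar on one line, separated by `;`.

Start -> c Start1 | W Start2; X -> c | a c; W -> Start Start W | X c X | a W1; Start1 -> a c | ε; Start2 -> X Start | ε; W1 -> ε | W W

Start has alternatives sharing prefix 'c': factor to Start → c Start1 with Start1 → a c | ε.
Start has alternatives sharing prefix 'W': factor to Start → W Start2 with Start2 → X Start | ε.
W has alternatives sharing prefix 'a': factor to W → a W1 with W1 → ε | W W.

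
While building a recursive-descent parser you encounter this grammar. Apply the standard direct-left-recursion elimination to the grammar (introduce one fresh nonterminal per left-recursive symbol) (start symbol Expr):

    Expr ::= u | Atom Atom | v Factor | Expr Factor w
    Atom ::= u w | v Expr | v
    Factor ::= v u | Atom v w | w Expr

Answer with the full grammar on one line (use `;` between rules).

Expr ::= u Expr1 | Atom Atom Expr1 | v Factor Expr1; Atom ::= u w | v Expr | v; Factor ::= v u | Atom v w | w Expr; Expr1 ::= Factor w Expr1 | eps

Directly left-recursive nonterminal: Expr.
For Expr: α = {Factor w}, β = {u, Atom Atom, v Factor}. Rewrite as Expr → β Expr1 and Expr1 → α Expr1 | ε.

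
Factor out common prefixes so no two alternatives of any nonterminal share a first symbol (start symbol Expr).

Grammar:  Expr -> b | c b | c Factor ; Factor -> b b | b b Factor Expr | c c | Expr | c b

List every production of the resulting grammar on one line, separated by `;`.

Expr -> b | c Expr1; Factor -> Expr | b b Factor1 | c Factor2; Expr1 -> b | Factor; Factor1 -> ε | Factor Expr; Factor2 -> c | b

Expr has alternatives sharing prefix 'c': factor to Expr → c Expr1 with Expr1 → b | Factor.
Factor has alternatives sharing prefix 'b b': factor to Factor → b b Factor1 with Factor1 → ε | Factor Expr.
Factor has alternatives sharing prefix 'c': factor to Factor → c Factor2 with Factor2 → c | b.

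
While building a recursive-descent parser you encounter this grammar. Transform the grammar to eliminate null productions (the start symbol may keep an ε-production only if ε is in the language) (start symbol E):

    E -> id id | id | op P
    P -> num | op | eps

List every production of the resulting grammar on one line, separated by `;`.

Nullable set = {P}.
ε ∉ L(G), so no ε-production is kept.
Expand every rule over subsets of its nullable positions: E → op P gives op P | op.

E -> id id | id | op P | op; P -> num | op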